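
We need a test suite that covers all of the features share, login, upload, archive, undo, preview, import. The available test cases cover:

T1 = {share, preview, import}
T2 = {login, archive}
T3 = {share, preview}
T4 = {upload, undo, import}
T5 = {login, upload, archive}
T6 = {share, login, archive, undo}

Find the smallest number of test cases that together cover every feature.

3

T1, T2, T4 together cover {share, login, upload, archive, undo, preview, import} — every feature.
No 2 of the 6 test cases cover everything (all 15 pairs fall short), so 3 is minimum.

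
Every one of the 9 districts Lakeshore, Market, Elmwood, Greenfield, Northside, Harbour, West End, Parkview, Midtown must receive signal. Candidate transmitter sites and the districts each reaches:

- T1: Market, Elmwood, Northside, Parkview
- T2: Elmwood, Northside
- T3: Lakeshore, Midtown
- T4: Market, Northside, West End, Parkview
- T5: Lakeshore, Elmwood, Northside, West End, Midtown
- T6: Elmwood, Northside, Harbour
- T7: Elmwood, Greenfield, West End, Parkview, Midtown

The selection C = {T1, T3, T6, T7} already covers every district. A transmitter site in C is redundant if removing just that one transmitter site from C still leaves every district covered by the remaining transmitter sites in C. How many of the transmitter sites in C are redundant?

Drop T1: Market uncovered — not redundant.
Drop T3: Lakeshore uncovered — not redundant.
Drop T6: Harbour uncovered — not redundant.
Drop T7: Greenfield, West End uncovered — not redundant.
None of the transmitter sites in C is redundant.

0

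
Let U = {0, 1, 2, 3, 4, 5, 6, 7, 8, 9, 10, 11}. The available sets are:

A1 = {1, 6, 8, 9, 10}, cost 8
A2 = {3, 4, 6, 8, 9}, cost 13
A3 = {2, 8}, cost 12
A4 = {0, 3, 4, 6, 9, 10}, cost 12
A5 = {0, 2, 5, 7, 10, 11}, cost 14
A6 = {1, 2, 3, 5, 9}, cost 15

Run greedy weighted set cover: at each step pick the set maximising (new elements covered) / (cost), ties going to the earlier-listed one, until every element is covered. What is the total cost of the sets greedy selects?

34

Pick 1: A1 adds 5 new (1, 6, 8, 9, 10) at cost 8 (ratio 5/8).
Pick 2: A5 adds 5 new (0, 2, 5, 7, 11) at cost 14 (ratio 5/14).
Pick 3: A4 adds 2 new (3, 4) at cost 12 (ratio 2/12).
Greedy total cost: 8 + 14 + 12 = 34.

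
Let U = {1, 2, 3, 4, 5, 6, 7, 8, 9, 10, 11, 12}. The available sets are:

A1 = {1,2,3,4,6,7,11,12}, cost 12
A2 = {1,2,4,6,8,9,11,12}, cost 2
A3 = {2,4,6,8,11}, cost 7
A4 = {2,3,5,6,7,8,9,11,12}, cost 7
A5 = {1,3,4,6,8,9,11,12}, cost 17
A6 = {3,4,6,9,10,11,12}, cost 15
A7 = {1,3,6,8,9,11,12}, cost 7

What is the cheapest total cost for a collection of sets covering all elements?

24

A2, A4, A6 cover every element at cost 2 + 7 + 15 = 24.
Any cover uses at least 3 sets; among all covering selections none totals below 24.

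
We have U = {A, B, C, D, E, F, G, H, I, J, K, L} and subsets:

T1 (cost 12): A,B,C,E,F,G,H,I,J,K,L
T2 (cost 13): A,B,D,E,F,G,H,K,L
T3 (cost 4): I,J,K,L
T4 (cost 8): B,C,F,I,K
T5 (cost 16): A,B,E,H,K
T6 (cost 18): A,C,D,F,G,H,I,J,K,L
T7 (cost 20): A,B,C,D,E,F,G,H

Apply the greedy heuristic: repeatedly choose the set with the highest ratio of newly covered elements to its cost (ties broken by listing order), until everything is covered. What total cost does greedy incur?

29

Pick 1: T3 adds 4 new (I, J, K, L) at cost 4 (ratio 4/4).
Pick 2: T1 adds 7 new (A, B, C, E, F, G, H) at cost 12 (ratio 7/12).
Pick 3: T2 adds 1 new (D) at cost 13 (ratio 1/13).
Greedy total cost: 4 + 12 + 13 = 29. (The true optimum is 24, so greedy overshoots here.)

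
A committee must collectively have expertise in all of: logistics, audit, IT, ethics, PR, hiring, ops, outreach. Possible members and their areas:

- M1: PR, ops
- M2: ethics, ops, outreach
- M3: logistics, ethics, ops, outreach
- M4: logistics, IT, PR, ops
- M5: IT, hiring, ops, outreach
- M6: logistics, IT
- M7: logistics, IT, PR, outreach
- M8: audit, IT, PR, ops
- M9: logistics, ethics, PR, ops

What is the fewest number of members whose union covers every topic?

M3, M5, M8 together cover {logistics, audit, IT, ethics, PR, hiring, ops, outreach} — every topic.
No 2 of the 9 members cover everything (all 36 pairs fall short), so 3 is minimum.

3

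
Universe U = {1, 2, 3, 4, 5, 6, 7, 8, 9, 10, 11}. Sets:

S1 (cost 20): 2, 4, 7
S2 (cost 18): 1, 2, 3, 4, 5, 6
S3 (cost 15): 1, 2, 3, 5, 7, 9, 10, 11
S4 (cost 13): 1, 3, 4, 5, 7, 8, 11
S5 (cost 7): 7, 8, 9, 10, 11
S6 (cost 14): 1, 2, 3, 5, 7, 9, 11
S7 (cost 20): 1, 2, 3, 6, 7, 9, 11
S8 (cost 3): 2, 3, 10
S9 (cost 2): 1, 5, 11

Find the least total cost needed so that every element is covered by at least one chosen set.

25

S2, S5 cover every element at cost 18 + 7 = 25.
Any cover uses at least 2 sets; among all covering selections none totals below 25.
Greedy by coverage-per-cost would pick S9, S8, S5, S2 for 30 — worse than the optimum 25.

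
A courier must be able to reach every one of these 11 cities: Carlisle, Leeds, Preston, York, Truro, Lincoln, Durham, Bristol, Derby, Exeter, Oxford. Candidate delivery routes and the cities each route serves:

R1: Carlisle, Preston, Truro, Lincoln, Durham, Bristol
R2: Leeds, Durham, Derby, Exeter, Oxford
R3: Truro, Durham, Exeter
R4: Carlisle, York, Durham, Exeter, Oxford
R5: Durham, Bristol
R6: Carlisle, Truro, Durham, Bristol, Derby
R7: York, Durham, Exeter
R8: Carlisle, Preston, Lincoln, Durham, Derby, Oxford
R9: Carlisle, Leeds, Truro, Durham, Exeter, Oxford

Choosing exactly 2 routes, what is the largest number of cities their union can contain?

10

Choosing R1, R2 covers {Carlisle, Leeds, Preston, Truro, Lincoln, Durham, Bristol, Derby, Exeter, Oxford} — 10 cities.
No choice of 2 routes does better; here York is left uncovered.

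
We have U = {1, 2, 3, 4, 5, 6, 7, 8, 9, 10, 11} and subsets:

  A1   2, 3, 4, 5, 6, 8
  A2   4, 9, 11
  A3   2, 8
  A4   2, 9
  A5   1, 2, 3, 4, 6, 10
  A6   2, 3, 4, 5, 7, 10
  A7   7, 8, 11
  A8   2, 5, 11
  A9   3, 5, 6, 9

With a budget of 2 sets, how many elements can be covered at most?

Choosing A5, A7 covers {1, 2, 3, 4, 6, 7, 8, 10, 11} — 9 elements.
No choice of 2 sets does better; here 5, 9 are left uncovered.

9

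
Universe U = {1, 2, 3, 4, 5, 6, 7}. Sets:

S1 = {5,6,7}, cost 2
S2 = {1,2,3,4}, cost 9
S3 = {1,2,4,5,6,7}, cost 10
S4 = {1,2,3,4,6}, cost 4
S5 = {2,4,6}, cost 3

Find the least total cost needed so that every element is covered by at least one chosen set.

6

S1, S4 cover every element at cost 2 + 4 = 6.
Any cover uses at least 2 sets; among all covering selections none totals below 6.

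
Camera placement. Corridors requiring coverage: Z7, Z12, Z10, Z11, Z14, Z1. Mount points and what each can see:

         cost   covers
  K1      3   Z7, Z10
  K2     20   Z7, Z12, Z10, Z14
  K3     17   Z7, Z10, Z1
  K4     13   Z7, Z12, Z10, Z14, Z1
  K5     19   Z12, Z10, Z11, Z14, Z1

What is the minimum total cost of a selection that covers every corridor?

K1, K5 cover every corridor at cost 3 + 19 = 22.
Any cover uses at least 2 camera mounts; among all covering selections none totals below 22.
Greedy by coverage-per-cost would pick K1, K4, K5 for 35 — worse than the optimum 22.

22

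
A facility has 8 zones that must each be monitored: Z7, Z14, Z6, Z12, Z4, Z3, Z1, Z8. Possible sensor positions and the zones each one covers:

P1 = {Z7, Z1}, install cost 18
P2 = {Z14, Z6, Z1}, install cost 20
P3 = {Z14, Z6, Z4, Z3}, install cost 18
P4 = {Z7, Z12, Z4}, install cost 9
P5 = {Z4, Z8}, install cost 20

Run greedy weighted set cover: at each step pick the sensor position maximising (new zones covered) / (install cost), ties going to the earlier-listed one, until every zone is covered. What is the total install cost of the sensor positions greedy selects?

Pick 1: P4 adds 3 new (Z7, Z12, Z4) at install cost 9 (ratio 3/9).
Pick 2: P3 adds 3 new (Z14, Z6, Z3) at install cost 18 (ratio 3/18).
Pick 3: P1 adds 1 new (Z1) at install cost 18 (ratio 1/18).
Pick 4: P5 adds 1 new (Z8) at install cost 20 (ratio 1/20).
Greedy total install cost: 9 + 18 + 18 + 20 = 65.

65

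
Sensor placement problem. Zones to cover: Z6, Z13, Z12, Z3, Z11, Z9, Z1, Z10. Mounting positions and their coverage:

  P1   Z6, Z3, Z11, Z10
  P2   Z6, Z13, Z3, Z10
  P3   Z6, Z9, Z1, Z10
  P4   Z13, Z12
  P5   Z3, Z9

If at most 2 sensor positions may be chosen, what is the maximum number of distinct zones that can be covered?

Choosing P1, P3 covers {Z6, Z3, Z11, Z9, Z1, Z10} — 6 zones.
No choice of 2 sensor positions does better; here Z13, Z12 are left uncovered.

6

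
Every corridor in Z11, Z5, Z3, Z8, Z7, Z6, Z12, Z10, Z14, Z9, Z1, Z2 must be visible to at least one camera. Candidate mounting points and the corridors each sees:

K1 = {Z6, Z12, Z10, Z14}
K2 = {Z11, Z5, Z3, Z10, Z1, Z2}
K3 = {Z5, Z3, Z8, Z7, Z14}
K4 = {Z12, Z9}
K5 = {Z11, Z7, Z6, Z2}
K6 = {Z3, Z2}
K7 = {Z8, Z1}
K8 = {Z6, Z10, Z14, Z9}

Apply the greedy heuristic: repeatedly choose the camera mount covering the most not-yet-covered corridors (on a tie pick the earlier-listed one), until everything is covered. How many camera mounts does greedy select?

4

Pick 1: K2 covers 6 new corridors (Z11, Z5, Z3, Z10, Z1, Z2).
Pick 2: K1 covers 3 new corridors (Z6, Z12, Z14).
Pick 3: K3 covers 2 new corridors (Z8, Z7).
Pick 4: K4 covers 1 new corridors (Z9).
Greedy uses 4 camera mounts.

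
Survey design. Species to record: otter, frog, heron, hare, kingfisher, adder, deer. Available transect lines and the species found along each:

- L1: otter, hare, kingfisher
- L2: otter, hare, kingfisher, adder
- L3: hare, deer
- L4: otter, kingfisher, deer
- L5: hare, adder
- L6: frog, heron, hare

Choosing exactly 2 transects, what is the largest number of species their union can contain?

Choosing L2, L6 covers {otter, frog, heron, hare, kingfisher, adder} — 6 species.
No choice of 2 transects does better; here deer is left uncovered.

6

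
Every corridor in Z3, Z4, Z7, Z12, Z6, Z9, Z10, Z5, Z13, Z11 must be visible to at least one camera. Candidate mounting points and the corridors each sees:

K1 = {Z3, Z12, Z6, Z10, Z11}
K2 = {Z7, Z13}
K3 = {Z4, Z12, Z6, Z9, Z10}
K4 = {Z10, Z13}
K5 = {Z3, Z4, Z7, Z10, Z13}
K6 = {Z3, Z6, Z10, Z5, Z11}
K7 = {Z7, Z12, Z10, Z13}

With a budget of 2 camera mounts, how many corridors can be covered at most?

Choosing K1, K5 covers {Z3, Z4, Z7, Z12, Z6, Z10, Z13, Z11} — 8 corridors.
No choice of 2 camera mounts does better; here Z9, Z5 are left uncovered.

8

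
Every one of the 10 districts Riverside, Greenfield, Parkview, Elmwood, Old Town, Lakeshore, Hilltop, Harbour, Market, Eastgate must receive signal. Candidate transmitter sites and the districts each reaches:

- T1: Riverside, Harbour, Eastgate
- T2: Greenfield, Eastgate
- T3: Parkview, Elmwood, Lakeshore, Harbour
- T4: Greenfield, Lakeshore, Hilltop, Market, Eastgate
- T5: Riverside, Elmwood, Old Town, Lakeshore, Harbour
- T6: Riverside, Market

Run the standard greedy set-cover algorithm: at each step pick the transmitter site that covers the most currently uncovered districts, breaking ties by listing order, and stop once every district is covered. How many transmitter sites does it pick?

Pick 1: T4 covers 5 new districts (Greenfield, Lakeshore, Hilltop, Market, Eastgate).
Pick 2: T5 covers 4 new districts (Riverside, Elmwood, Old Town, Harbour).
Pick 3: T3 covers 1 new districts (Parkview).
Greedy uses 3 transmitter sites.

3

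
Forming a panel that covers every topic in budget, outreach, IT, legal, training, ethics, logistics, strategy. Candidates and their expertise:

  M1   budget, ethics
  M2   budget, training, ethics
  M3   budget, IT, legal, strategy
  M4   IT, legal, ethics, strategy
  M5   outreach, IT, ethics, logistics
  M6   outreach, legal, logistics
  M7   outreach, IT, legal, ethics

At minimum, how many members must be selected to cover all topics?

M2, M3, M5 together cover {budget, outreach, IT, legal, training, ethics, logistics, strategy} — every topic.
No 2 of the 7 members cover everything (all 21 pairs fall short), so 3 is minimum.

3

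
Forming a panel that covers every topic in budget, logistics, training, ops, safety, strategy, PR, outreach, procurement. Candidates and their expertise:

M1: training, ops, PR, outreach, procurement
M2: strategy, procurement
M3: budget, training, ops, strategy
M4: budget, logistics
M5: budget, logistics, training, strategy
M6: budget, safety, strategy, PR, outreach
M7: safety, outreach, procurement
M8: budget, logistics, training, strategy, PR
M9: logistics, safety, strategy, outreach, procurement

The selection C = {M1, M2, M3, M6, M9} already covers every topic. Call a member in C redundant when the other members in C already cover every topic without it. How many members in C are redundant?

4

Drop M1: the rest still cover every topic — redundant.
Drop M2: the rest still cover every topic — redundant.
Drop M3: the rest still cover every topic — redundant.
Drop M6: the rest still cover every topic — redundant.
Drop M9: logistics uncovered — not redundant.
4 redundant: M1, M2, M3, M6.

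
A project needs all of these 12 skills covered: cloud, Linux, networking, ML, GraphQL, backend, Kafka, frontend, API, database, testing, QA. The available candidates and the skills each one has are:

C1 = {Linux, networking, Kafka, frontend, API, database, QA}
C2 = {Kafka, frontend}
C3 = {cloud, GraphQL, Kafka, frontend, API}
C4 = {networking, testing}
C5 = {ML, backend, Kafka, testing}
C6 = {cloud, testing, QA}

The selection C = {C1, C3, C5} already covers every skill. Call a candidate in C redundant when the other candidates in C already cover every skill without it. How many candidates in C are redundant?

0

Drop C1: Linux, networking, database, QA uncovered — not redundant.
Drop C3: cloud, GraphQL uncovered — not redundant.
Drop C5: ML, backend, testing uncovered — not redundant.
None of the candidates in C is redundant.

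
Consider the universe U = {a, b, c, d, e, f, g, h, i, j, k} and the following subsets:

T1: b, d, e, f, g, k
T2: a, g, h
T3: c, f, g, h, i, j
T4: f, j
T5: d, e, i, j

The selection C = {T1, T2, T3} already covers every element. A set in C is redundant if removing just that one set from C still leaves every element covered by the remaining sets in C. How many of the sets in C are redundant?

Drop T1: b, d, e, k uncovered — not redundant.
Drop T2: a uncovered — not redundant.
Drop T3: c, i, j uncovered — not redundant.
None of the sets in C is redundant.

0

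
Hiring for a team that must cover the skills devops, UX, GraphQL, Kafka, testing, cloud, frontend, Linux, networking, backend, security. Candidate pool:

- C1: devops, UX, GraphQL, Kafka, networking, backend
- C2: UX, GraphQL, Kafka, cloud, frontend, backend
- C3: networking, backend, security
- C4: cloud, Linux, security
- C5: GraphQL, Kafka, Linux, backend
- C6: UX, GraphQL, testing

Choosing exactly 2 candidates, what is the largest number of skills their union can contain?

9

Choosing C1, C4 covers {devops, UX, GraphQL, Kafka, cloud, Linux, networking, backend, security} — 9 skills.
No choice of 2 candidates does better; here testing, frontend are left uncovered.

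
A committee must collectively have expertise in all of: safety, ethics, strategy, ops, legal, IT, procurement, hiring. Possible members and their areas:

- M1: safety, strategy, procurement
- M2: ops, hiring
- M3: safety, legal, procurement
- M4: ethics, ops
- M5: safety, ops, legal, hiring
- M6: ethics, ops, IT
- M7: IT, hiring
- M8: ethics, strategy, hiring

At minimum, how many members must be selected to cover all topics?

3

M1, M5, M6 together cover {safety, ethics, strategy, ops, legal, IT, procurement, hiring} — every topic.
No 2 of the 8 members cover everything (all 28 pairs fall short), so 3 is minimum.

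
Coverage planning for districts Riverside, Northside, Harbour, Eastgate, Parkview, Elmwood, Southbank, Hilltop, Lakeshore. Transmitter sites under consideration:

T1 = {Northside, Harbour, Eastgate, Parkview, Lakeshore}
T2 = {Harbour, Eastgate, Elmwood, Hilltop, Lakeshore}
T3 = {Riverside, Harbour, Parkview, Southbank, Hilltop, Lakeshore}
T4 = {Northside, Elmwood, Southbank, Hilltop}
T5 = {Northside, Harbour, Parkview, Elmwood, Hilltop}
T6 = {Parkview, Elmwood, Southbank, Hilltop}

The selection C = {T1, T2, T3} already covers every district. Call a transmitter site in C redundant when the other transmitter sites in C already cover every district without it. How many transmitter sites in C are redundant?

0

Drop T1: Northside uncovered — not redundant.
Drop T2: Elmwood uncovered — not redundant.
Drop T3: Riverside, Southbank uncovered — not redundant.
None of the transmitter sites in C is redundant.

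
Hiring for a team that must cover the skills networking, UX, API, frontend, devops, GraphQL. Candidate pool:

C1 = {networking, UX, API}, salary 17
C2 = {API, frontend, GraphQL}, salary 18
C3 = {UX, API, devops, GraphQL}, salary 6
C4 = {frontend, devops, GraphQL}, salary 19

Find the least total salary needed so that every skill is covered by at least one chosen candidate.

C1, C4 cover every skill at salary 17 + 19 = 36.
Any cover uses at least 2 candidates; among all covering selections none totals below 36.
Greedy by coverage-per-salary would pick C3, C1, C2 for 41 — worse than the optimum 36.

36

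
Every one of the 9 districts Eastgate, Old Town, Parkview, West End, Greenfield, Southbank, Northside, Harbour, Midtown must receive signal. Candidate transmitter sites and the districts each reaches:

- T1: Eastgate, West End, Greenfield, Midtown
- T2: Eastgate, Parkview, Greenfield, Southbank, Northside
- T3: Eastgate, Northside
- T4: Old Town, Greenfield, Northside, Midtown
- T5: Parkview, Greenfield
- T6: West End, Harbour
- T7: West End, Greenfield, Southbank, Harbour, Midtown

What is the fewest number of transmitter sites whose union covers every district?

3

T2, T4, T6 together cover {Eastgate, Old Town, Parkview, West End, Greenfield, Southbank, Northside, Harbour, Midtown} — every district.
No 2 of the 7 transmitter sites cover everything (all 21 pairs fall short), so 3 is minimum.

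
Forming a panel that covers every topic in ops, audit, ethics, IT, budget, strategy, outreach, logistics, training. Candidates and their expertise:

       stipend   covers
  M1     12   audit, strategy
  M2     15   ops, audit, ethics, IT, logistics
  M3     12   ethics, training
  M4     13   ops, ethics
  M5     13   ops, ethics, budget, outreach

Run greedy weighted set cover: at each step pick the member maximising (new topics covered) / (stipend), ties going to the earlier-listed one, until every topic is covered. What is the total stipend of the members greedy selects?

Pick 1: M2 adds 5 new (ops, audit, ethics, IT, logistics) at stipend 15 (ratio 5/15).
Pick 2: M5 adds 2 new (budget, outreach) at stipend 13 (ratio 2/13).
Pick 3: M1 adds 1 new (strategy) at stipend 12 (ratio 1/12).
Pick 4: M3 adds 1 new (training) at stipend 12 (ratio 1/12).
Greedy total stipend: 15 + 13 + 12 + 12 = 52.

52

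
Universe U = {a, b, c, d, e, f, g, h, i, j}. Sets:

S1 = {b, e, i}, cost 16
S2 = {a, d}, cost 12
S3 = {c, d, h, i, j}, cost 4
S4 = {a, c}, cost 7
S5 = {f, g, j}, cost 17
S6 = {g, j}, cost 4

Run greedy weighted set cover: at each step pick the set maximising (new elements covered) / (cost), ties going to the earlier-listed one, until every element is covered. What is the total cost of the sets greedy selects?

48

Pick 1: S3 adds 5 new (c, d, h, i, j) at cost 4 (ratio 5/4).
Pick 2: S6 adds 1 new (g) at cost 4 (ratio 1/4).
Pick 3: S4 adds 1 new (a) at cost 7 (ratio 1/7).
Pick 4: S1 adds 2 new (b, e) at cost 16 (ratio 2/16).
Pick 5: S5 adds 1 new (f) at cost 17 (ratio 1/17).
Greedy total cost: 4 + 4 + 7 + 16 + 17 = 48. (The true optimum is 44, so greedy overshoots here.)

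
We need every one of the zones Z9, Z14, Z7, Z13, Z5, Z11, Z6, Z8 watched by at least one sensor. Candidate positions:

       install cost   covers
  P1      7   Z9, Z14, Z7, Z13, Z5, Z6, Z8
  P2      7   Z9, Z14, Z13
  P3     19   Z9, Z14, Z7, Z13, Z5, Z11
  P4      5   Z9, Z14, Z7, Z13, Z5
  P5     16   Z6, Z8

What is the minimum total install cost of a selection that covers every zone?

P1, P3 cover every zone at install cost 7 + 19 = 26.
Any cover uses at least 2 sensor positions; among all covering selections none totals below 26.

26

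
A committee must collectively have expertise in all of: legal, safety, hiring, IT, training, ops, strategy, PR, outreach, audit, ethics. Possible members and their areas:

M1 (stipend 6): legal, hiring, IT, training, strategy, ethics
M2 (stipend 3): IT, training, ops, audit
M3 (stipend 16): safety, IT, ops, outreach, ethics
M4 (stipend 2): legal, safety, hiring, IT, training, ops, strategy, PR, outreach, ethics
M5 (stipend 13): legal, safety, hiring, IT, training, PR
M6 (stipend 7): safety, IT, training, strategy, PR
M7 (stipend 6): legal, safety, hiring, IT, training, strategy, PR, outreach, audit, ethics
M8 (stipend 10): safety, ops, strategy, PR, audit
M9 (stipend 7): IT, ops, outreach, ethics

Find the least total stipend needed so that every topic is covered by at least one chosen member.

M2, M4 cover every topic at stipend 3 + 2 = 5.
Any cover uses at least 2 members; among all covering selections none totals below 5.

5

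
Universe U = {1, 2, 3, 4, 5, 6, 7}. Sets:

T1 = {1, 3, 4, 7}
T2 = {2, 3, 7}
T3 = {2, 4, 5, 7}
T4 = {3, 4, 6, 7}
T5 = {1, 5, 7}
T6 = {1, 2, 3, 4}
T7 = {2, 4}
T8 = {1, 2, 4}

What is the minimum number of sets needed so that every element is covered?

T1, T3, T4 together cover {1, 2, 3, 4, 5, 6, 7} — every element.
No 2 of the 8 sets cover everything (all 28 pairs fall short), so 3 is minimum.

3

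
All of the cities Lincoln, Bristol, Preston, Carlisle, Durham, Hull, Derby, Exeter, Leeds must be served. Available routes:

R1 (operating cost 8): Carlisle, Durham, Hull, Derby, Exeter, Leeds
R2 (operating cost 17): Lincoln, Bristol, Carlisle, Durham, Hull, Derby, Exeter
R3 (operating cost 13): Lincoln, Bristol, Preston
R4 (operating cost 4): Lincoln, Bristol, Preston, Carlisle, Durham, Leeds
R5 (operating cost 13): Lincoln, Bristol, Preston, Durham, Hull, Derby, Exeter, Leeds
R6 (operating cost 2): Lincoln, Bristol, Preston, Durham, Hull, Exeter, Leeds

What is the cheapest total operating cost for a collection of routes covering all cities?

10

R1, R6 cover every city at operating cost 8 + 2 = 10.
Any cover uses at least 2 routes; among all covering selections none totals below 10.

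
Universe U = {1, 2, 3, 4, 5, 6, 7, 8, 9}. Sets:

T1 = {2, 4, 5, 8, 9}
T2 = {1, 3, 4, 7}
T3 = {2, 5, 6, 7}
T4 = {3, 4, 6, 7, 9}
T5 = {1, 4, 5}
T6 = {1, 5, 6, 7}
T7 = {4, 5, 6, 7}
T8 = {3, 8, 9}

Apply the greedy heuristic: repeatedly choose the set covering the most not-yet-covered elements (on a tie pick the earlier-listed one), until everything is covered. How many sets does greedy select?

Pick 1: T1 covers 5 new elements (2, 4, 5, 8, 9).
Pick 2: T2 covers 3 new elements (1, 3, 7).
Pick 3: T3 covers 1 new elements (6).
Greedy uses 3 sets.

3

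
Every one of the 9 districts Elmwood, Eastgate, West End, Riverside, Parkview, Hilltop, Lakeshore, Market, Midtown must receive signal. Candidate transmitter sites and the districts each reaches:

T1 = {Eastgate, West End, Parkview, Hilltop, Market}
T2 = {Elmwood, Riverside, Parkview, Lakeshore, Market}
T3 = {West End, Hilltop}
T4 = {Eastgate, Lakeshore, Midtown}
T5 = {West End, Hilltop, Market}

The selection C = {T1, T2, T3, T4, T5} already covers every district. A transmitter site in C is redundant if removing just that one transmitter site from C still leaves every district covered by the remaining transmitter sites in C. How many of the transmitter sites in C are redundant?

3

Drop T1: the rest still cover every district — redundant.
Drop T2: Elmwood, Riverside uncovered — not redundant.
Drop T3: the rest still cover every district — redundant.
Drop T4: Midtown uncovered — not redundant.
Drop T5: the rest still cover every district — redundant.
3 redundant: T1, T3, T5.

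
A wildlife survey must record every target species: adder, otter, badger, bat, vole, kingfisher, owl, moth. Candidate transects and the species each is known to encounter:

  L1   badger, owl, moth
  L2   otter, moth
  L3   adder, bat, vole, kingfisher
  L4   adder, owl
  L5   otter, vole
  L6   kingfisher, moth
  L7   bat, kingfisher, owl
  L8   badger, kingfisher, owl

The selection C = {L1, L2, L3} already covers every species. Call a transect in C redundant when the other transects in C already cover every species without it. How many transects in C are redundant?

0

Drop L1: badger, owl uncovered — not redundant.
Drop L2: otter uncovered — not redundant.
Drop L3: adder, bat, vole, kingfisher uncovered — not redundant.
None of the transects in C is redundant.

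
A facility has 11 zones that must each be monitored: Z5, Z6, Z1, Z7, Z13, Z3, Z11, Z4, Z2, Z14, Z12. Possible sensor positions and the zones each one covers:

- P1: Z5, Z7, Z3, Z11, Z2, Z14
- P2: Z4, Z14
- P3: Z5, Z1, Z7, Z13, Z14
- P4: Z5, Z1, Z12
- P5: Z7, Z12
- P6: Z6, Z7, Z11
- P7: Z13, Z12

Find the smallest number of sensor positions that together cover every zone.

5

P1, P2, P3, P4, P6 together cover {Z5, Z6, Z1, Z7, Z13, Z3, Z11, Z4, Z2, Z14, Z12} — every zone.
No 4 of the 7 sensor positions cover everything (all 35 size-4 selections fall short), so 5 is minimum.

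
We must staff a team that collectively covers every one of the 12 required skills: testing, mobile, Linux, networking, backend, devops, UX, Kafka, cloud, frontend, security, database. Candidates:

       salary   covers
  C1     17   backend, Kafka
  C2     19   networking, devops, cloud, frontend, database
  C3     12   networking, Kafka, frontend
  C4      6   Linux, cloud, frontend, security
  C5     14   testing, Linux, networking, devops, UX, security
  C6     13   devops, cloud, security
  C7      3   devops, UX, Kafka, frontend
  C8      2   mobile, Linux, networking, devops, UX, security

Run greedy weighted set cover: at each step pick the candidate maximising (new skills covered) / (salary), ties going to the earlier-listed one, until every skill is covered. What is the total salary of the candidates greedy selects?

61

Pick 1: C8 adds 6 new (mobile, Linux, networking, devops, UX, security) at salary 2 (ratio 6/2).
Pick 2: C7 adds 2 new (Kafka, frontend) at salary 3 (ratio 2/3).
Pick 3: C4 adds 1 new (cloud) at salary 6 (ratio 1/6).
Pick 4: C5 adds 1 new (testing) at salary 14 (ratio 1/14).
Pick 5: C1 adds 1 new (backend) at salary 17 (ratio 1/17).
Pick 6: C2 adds 1 new (database) at salary 19 (ratio 1/19).
Greedy total salary: 2 + 3 + 6 + 14 + 17 + 19 = 61. (The true optimum is 52, so greedy overshoots here.)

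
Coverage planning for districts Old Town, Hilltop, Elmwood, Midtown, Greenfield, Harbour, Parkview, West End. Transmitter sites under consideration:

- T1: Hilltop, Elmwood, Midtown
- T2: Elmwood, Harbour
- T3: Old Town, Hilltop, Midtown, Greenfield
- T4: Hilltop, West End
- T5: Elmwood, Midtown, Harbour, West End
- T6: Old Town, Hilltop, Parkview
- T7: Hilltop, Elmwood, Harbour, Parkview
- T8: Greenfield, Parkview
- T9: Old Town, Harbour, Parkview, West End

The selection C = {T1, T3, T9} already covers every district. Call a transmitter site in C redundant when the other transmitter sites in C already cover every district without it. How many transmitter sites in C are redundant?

0

Drop T1: Elmwood uncovered — not redundant.
Drop T3: Greenfield uncovered — not redundant.
Drop T9: Harbour, Parkview, West End uncovered — not redundant.
None of the transmitter sites in C is redundant.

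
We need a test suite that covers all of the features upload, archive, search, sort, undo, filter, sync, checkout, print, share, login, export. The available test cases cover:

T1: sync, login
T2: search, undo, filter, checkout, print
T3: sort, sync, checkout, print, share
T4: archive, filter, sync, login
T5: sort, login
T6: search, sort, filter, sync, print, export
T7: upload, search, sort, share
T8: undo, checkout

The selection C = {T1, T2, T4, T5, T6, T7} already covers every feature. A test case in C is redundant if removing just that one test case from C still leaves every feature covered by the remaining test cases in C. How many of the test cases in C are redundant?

2

Drop T1: the rest still cover every feature — redundant.
Drop T2: undo, checkout uncovered — not redundant.
Drop T4: archive uncovered — not redundant.
Drop T5: the rest still cover every feature — redundant.
Drop T6: export uncovered — not redundant.
Drop T7: upload, share uncovered — not redundant.
2 redundant: T1, T5.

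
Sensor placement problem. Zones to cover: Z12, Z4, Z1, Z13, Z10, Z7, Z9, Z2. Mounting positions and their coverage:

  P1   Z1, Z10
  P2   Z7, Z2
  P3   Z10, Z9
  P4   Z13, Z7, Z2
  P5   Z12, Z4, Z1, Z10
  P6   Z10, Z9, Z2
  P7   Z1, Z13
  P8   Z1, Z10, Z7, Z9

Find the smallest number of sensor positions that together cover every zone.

P3, P4, P5 together cover {Z12, Z4, Z1, Z13, Z10, Z7, Z9, Z2} — every zone.
No 2 of the 8 sensor positions cover everything (all 28 pairs fall short), so 3 is minimum.

3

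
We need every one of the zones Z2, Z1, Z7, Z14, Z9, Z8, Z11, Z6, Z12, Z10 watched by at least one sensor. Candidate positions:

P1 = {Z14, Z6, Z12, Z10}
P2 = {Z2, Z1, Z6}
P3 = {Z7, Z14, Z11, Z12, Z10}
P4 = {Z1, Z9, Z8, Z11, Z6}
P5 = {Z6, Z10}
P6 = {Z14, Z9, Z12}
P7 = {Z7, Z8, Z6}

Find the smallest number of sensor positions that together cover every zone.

3

P2, P3, P4 together cover {Z2, Z1, Z7, Z14, Z9, Z8, Z11, Z6, Z12, Z10} — every zone.
No 2 of the 7 sensor positions cover everything (all 21 pairs fall short), so 3 is minimum.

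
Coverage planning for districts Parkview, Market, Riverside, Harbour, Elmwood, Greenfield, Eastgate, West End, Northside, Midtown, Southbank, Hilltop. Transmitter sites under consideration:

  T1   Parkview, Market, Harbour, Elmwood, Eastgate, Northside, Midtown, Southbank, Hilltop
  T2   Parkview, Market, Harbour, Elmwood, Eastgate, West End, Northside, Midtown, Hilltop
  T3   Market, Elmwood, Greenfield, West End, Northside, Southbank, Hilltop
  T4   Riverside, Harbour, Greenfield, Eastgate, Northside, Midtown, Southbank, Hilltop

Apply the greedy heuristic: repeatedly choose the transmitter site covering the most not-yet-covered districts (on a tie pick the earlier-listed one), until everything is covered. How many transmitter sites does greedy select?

3

Pick 1: T1 covers 9 new districts (Parkview, Market, Harbour, Elmwood, Eastgate, Northside, Midtown, Southbank, Hilltop).
Pick 2: T3 covers 2 new districts (Greenfield, West End).
Pick 3: T4 covers 1 new districts (Riverside).
Greedy uses 3 transmitter sites. (The true minimum is 2.)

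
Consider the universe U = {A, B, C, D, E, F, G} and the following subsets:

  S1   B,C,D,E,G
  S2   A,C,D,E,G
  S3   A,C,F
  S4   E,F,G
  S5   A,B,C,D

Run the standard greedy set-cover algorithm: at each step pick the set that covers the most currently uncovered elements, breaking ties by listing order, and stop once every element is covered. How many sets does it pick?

Pick 1: S1 covers 5 new elements (B, C, D, E, G).
Pick 2: S3 covers 2 new elements (A, F).
Greedy uses 2 sets.

2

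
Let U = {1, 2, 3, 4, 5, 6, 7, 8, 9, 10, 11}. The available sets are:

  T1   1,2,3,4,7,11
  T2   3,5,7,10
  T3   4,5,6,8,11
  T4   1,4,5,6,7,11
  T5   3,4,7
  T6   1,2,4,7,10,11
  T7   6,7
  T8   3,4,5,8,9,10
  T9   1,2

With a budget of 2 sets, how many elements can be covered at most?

Choosing T1, T8 covers {1, 2, 3, 4, 5, 7, 8, 9, 10, 11} — 10 elements.
No choice of 2 sets does better; here 6 is left uncovered.

10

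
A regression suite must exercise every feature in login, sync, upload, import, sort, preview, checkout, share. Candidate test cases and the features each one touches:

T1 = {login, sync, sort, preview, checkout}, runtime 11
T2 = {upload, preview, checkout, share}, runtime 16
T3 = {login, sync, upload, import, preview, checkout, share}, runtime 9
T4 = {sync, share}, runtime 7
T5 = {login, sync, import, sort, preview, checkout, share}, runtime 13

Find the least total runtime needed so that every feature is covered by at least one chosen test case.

T1, T3 cover every feature at runtime 11 + 9 = 20.
Any cover uses at least 2 test cases; among all covering selections none totals below 20.

20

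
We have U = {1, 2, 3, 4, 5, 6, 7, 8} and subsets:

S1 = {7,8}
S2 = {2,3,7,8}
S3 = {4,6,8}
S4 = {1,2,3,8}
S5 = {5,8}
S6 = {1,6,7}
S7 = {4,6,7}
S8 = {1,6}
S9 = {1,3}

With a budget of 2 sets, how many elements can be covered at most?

Choosing S4, S7 covers {1, 2, 3, 4, 6, 7, 8} — 7 elements.
No choice of 2 sets does better; here 5 is left uncovered.

7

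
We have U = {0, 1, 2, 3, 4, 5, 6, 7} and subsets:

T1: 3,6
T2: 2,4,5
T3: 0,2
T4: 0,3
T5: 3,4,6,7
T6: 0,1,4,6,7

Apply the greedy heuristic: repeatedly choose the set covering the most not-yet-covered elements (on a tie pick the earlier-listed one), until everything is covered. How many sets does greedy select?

Pick 1: T6 covers 5 new elements (0, 1, 4, 6, 7).
Pick 2: T2 covers 2 new elements (2, 5).
Pick 3: T1 covers 1 new elements (3).
Greedy uses 3 sets.

3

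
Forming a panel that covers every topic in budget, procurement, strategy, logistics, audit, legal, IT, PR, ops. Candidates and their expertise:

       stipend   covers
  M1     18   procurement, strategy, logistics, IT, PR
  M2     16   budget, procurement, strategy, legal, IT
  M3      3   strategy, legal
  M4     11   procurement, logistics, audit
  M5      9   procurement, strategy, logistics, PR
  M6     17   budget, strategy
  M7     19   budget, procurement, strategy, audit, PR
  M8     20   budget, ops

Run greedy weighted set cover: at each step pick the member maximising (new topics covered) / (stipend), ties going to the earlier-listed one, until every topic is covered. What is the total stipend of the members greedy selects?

59

Pick 1: M3 adds 2 new (strategy, legal) at stipend 3 (ratio 2/3).
Pick 2: M5 adds 3 new (procurement, logistics, PR) at stipend 9 (ratio 3/9).
Pick 3: M2 adds 2 new (budget, IT) at stipend 16 (ratio 2/16).
Pick 4: M4 adds 1 new (audit) at stipend 11 (ratio 1/11).
Pick 5: M8 adds 1 new (ops) at stipend 20 (ratio 1/20).
Greedy total stipend: 3 + 9 + 16 + 11 + 20 = 59. (The true optimum is 52, so greedy overshoots here.)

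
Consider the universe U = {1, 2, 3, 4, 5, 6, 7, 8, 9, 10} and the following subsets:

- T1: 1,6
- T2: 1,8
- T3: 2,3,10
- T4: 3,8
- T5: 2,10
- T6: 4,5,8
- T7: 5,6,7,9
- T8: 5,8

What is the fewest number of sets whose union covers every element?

4

T1, T3, T6, T7 together cover {1, 2, 3, 4, 5, 6, 7, 8, 9, 10} — every element.
No 3 of the 8 sets cover everything (all 56 triples fall short), so 4 is minimum.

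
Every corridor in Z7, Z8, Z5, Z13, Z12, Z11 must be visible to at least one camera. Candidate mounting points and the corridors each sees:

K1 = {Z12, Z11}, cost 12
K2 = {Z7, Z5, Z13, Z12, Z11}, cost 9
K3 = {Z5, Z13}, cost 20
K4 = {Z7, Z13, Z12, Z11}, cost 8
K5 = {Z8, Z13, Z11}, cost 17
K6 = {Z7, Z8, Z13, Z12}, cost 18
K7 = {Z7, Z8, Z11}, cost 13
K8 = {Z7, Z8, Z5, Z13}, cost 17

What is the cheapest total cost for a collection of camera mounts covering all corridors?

22

K2, K7 cover every corridor at cost 9 + 13 = 22.
Any cover uses at least 2 camera mounts; among all covering selections none totals below 22.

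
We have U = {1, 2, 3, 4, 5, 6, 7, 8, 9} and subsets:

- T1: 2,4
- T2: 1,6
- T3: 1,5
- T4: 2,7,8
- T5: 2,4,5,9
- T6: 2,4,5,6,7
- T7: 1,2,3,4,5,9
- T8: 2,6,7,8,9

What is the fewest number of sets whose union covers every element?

T7, T8 together cover {1, 2, 3, 4, 5, 6, 7, 8, 9} — every element.
No single set contains all 9 elements, so 2 is optimal.

2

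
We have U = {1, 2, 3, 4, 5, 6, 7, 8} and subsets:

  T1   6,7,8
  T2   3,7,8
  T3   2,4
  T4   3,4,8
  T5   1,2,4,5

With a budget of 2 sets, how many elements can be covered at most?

Choosing T1, T5 covers {1, 2, 4, 5, 6, 7, 8} — 7 elements.
No choice of 2 sets does better; here 3 is left uncovered.

7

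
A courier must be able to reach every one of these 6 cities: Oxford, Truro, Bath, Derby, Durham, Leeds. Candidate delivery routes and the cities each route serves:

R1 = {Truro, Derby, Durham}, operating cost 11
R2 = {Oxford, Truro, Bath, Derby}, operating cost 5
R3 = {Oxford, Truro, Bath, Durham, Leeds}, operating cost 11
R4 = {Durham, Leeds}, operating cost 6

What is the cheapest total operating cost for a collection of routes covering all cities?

R2, R4 cover every city at operating cost 5 + 6 = 11.
Any cover uses at least 2 routes; among all covering selections none totals below 11.

11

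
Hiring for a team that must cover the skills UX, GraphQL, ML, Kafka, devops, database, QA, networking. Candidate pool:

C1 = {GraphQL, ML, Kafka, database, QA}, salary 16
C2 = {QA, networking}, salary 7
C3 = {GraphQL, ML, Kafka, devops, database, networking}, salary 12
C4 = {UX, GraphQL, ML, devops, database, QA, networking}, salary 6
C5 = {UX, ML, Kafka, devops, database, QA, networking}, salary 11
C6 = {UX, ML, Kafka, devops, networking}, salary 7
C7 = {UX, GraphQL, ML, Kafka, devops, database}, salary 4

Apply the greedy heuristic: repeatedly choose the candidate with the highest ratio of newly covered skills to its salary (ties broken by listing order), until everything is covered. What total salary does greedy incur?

Pick 1: C7 adds 6 new (UX, GraphQL, ML, Kafka, devops, database) at salary 4 (ratio 6/4).
Pick 2: C4 adds 2 new (QA, networking) at salary 6 (ratio 2/6).
Greedy total salary: 4 + 6 = 10.

10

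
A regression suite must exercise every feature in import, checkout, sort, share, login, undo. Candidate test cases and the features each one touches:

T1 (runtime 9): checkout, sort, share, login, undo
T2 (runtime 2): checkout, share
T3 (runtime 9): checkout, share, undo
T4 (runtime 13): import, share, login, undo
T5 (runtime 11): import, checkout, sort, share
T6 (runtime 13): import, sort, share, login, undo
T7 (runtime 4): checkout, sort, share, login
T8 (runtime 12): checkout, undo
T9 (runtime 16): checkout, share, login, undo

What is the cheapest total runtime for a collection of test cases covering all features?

T2, T6 cover every feature at runtime 2 + 13 = 15.
Any cover uses at least 2 test cases; among all covering selections none totals below 15.

15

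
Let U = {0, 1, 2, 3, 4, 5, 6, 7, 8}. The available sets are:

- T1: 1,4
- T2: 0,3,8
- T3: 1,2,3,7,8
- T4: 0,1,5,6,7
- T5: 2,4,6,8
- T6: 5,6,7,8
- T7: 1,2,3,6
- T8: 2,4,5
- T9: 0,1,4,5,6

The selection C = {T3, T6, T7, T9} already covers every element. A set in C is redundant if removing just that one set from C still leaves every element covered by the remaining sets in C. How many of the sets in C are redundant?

Drop T3: the rest still cover every element — redundant.
Drop T6: the rest still cover every element — redundant.
Drop T7: the rest still cover every element — redundant.
Drop T9: 0, 4 uncovered — not redundant.
3 redundant: T3, T6, T7.

3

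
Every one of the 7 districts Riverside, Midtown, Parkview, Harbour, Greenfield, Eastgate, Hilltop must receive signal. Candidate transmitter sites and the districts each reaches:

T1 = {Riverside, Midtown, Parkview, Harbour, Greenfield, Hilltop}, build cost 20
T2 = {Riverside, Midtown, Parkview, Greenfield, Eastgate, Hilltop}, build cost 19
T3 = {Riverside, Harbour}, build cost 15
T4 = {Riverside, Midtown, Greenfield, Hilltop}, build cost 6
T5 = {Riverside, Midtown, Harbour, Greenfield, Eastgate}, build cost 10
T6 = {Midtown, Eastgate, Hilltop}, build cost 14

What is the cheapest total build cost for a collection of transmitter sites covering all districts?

T2, T5 cover every district at build cost 19 + 10 = 29.
Any cover uses at least 2 transmitter sites; among all covering selections none totals below 29.

29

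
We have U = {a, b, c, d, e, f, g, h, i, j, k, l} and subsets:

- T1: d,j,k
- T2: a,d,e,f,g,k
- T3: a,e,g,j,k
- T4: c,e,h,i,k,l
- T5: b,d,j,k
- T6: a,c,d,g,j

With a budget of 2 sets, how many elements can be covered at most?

10

Choosing T2, T4 covers {a, c, d, e, f, g, h, i, k, l} — 10 elements.
No choice of 2 sets does better; here b, j are left uncovered.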